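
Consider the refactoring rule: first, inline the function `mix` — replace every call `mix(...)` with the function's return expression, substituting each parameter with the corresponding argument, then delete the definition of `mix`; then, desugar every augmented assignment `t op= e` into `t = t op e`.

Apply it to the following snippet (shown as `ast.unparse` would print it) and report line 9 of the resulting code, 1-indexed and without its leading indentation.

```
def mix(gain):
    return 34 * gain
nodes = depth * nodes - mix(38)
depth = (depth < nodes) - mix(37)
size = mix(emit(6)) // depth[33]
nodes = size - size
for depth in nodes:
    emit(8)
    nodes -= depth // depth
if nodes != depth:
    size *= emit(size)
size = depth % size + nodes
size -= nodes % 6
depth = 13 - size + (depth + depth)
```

size = size * emit(size)

Transformed code:
nodes = depth * nodes - 34 * 38
depth = (depth < nodes) - 34 * 37
size = 34 * emit(6) // depth[33]
nodes = size - size
for depth in nodes:
    emit(8)
    nodes = nodes - depth // depth
if nodes != depth:
    size = size * emit(size)
size = depth % size + nodes
size = size - nodes % 6
depth = 13 - size + (depth + depth)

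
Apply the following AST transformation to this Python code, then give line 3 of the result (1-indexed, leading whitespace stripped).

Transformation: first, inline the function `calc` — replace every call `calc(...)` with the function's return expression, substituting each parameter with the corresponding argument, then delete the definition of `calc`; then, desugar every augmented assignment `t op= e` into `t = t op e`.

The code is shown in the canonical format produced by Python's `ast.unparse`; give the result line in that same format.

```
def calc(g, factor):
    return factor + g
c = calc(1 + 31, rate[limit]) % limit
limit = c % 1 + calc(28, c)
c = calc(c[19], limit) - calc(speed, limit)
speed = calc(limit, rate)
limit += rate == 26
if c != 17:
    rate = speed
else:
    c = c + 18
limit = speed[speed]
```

c = limit + c[19] - (limit + speed)

Transformed code:
c = (rate[limit] + (1 + 31)) % limit
limit = c % 1 + (c + 28)
c = limit + c[19] - (limit + speed)
speed = rate + limit
limit = limit + (rate == 26)
if c != 17:
    rate = speed
else:
    c = c + 18
limit = speed[speed]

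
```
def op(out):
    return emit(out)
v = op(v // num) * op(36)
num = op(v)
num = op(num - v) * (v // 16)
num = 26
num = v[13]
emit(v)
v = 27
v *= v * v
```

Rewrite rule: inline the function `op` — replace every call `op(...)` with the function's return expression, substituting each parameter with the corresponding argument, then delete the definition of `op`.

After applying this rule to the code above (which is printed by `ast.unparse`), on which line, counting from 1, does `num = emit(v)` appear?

2

Transformed code:
v = emit(v // num) * emit(36)
num = emit(v)
num = emit(num - v) * (v // 16)
num = 26
num = v[13]
emit(v)
v = 27
v *= v * v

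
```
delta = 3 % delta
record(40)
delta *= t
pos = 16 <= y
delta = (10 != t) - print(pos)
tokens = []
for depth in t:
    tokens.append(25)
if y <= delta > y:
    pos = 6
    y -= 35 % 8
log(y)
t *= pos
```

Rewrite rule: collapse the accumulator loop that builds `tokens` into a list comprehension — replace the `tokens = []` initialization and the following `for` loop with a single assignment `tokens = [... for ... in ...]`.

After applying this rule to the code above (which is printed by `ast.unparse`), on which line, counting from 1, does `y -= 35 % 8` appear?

Transformed code:
delta = 3 % delta
record(40)
delta *= t
pos = 16 <= y
delta = (10 != t) - print(pos)
tokens = [25 for depth in t]
if y <= delta > y:
    pos = 6
    y -= 35 % 8
log(y)
t *= pos

9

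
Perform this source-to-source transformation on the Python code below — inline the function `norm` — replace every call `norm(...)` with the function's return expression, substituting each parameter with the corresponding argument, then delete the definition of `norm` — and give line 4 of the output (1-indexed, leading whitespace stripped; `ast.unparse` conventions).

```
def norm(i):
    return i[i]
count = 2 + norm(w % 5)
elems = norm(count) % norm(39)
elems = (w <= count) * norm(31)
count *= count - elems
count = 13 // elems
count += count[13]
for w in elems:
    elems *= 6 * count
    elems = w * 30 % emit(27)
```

Transformed code:
count = 2 + (w % 5)[w % 5]
elems = count[count] % 39[39]
elems = (w <= count) * 31[31]
count *= count - elems
count = 13 // elems
count += count[13]
for w in elems:
    elems *= 6 * count
    elems = w * 30 % emit(27)

count *= count - elems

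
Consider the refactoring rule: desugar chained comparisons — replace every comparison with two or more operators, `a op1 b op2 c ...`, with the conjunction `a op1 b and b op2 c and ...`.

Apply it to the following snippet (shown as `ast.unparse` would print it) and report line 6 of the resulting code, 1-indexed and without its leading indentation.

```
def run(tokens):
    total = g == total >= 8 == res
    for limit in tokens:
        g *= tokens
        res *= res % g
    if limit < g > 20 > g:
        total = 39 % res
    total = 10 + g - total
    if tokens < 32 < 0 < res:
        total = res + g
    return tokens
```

if limit < g and g > 20 and (20 > g):

Transformed code:
def run(tokens):
    total = g == total and total >= 8 and (8 == res)
    for limit in tokens:
        g *= tokens
        res *= res % g
    if limit < g and g > 20 and (20 > g):
        total = 39 % res
    total = 10 + g - total
    if tokens < 32 and 32 < 0 and (0 < res):
        total = res + g
    return tokens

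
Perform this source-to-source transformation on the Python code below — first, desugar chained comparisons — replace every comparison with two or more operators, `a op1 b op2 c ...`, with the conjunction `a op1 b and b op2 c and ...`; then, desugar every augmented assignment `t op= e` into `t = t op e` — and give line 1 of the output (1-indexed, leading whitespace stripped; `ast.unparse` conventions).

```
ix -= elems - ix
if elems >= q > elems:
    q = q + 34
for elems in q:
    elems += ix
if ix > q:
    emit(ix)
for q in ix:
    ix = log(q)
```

ix = ix - (elems - ix)

Transformed code:
ix = ix - (elems - ix)
if elems >= q and q > elems:
    q = q + 34
for elems in q:
    elems = elems + ix
if ix > q:
    emit(ix)
for q in ix:
    ix = log(q)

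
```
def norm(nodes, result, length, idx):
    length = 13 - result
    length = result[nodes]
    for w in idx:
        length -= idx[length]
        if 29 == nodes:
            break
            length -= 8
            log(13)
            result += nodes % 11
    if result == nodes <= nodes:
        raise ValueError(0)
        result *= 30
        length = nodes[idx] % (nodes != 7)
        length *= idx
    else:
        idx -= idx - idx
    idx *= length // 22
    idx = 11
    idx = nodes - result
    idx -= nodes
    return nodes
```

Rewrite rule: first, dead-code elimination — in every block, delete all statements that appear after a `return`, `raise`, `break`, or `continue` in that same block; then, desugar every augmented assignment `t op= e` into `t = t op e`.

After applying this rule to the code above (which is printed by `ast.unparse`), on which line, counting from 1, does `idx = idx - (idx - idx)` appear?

11

Transformed code:
def norm(nodes, result, length, idx):
    length = 13 - result
    length = result[nodes]
    for w in idx:
        length = length - idx[length]
        if 29 == nodes:
            break
    if result == nodes <= nodes:
        raise ValueError(0)
    else:
        idx = idx - (idx - idx)
    idx = idx * (length // 22)
    idx = 11
    idx = nodes - result
    idx = idx - nodes
    return nodes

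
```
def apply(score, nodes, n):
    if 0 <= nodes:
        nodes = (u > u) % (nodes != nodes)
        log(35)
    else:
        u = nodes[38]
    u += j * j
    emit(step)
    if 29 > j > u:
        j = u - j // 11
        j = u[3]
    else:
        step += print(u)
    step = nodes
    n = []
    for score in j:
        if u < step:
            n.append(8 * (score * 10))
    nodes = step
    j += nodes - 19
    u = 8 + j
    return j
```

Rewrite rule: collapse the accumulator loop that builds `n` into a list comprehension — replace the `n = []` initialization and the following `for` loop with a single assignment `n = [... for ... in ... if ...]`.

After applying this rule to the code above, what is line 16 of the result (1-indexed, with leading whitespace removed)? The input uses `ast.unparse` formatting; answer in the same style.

Transformed code:
def apply(score, nodes, n):
    if 0 <= nodes:
        nodes = (u > u) % (nodes != nodes)
        log(35)
    else:
        u = nodes[38]
    u += j * j
    emit(step)
    if 29 > j > u:
        j = u - j // 11
        j = u[3]
    else:
        step += print(u)
    step = nodes
    n = [8 * (score * 10) for score in j if u < step]
    nodes = step
    j += nodes - 19
    u = 8 + j
    return j

nodes = step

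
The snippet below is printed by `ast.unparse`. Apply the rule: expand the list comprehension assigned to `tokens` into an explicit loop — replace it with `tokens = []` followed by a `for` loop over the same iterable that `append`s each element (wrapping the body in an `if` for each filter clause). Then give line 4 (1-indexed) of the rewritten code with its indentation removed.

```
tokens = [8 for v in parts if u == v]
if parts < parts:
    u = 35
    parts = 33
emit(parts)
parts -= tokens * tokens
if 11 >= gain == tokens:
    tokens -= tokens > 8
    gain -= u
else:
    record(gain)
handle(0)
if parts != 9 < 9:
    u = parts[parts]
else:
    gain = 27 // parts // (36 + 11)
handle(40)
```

Transformed code:
tokens = []
for v in parts:
    if u == v:
        tokens.append(8)
if parts < parts:
    u = 35
    parts = 33
emit(parts)
parts -= tokens * tokens
if 11 >= gain == tokens:
    tokens -= tokens > 8
    gain -= u
else:
    record(gain)
handle(0)
if parts != 9 < 9:
    u = parts[parts]
else:
    gain = 27 // parts // (36 + 11)
handle(40)

tokens.append(8)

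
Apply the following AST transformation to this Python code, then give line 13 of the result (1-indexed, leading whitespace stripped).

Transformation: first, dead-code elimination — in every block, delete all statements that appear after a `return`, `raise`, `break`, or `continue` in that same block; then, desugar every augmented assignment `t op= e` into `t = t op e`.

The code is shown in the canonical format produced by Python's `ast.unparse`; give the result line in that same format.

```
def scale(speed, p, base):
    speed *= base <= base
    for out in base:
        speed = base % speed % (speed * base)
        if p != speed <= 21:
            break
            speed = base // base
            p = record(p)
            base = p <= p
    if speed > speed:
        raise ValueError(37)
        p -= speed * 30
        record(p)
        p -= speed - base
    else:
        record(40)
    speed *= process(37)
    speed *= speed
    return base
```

Transformed code:
def scale(speed, p, base):
    speed = speed * (base <= base)
    for out in base:
        speed = base % speed % (speed * base)
        if p != speed <= 21:
            break
    if speed > speed:
        raise ValueError(37)
    else:
        record(40)
    speed = speed * process(37)
    speed = speed * speed
    return base

return base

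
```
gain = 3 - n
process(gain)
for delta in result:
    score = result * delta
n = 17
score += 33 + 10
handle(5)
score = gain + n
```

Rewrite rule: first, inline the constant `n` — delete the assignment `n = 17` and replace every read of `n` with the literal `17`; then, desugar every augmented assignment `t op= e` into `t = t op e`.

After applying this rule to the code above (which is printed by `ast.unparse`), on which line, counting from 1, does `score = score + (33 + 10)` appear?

Transformed code:
gain = 3 - 17
process(gain)
for delta in result:
    score = result * delta
score = score + (33 + 10)
handle(5)
score = gain + 17

5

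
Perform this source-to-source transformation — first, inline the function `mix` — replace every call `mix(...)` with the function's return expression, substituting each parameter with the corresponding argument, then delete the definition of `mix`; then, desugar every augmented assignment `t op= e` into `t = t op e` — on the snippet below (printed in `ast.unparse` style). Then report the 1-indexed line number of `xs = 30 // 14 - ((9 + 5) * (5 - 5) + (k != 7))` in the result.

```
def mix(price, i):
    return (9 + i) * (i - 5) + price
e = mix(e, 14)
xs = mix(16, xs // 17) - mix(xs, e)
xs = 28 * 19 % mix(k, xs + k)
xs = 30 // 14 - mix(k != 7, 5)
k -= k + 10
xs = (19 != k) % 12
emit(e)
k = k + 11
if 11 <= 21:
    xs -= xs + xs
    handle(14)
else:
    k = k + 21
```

Transformed code:
e = (9 + 14) * (14 - 5) + e
xs = (9 + xs // 17) * (xs // 17 - 5) + 16 - ((9 + e) * (e - 5) + xs)
xs = 28 * 19 % ((9 + (xs + k)) * (xs + k - 5) + k)
xs = 30 // 14 - ((9 + 5) * (5 - 5) + (k != 7))
k = k - (k + 10)
xs = (19 != k) % 12
emit(e)
k = k + 11
if 11 <= 21:
    xs = xs - (xs + xs)
    handle(14)
else:
    k = k + 21

4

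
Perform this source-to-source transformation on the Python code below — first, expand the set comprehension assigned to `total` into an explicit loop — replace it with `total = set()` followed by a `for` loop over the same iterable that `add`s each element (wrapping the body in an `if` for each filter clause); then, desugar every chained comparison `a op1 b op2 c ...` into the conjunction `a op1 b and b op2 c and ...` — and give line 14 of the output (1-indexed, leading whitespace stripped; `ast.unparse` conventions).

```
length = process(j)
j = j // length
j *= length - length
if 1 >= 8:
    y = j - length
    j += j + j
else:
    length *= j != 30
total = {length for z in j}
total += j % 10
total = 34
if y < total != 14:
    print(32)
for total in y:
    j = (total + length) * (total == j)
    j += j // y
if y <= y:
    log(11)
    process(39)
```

if y < total and total != 14:

Transformed code:
length = process(j)
j = j // length
j *= length - length
if 1 >= 8:
    y = j - length
    j += j + j
else:
    length *= j != 30
total = set()
for z in j:
    total.add(length)
total += j % 10
total = 34
if y < total and total != 14:
    print(32)
for total in y:
    j = (total + length) * (total == j)
    j += j // y
if y <= y:
    log(11)
    process(39)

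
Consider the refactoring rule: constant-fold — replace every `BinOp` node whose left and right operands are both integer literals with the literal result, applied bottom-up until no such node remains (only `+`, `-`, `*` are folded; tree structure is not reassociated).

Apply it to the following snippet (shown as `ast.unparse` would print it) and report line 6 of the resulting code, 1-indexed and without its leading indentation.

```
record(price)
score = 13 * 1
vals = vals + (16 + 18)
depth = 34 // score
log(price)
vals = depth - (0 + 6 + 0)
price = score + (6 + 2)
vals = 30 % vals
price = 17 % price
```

Transformed code:
record(price)
score = 13
vals = vals + 34
depth = 34 // score
log(price)
vals = depth - 6
price = score + 8
vals = 30 % vals
price = 17 % price

vals = depth - 6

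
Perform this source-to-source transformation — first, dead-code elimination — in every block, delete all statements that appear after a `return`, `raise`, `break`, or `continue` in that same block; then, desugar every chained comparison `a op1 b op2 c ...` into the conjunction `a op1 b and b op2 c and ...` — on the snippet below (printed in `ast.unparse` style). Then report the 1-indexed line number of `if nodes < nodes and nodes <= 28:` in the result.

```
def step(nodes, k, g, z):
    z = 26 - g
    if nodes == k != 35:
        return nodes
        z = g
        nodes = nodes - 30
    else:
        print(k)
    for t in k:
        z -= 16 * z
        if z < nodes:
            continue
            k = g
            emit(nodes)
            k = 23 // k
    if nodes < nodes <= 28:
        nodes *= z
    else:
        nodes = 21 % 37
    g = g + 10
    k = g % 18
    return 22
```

11

Transformed code:
def step(nodes, k, g, z):
    z = 26 - g
    if nodes == k and k != 35:
        return nodes
    else:
        print(k)
    for t in k:
        z -= 16 * z
        if z < nodes:
            continue
    if nodes < nodes and nodes <= 28:
        nodes *= z
    else:
        nodes = 21 % 37
    g = g + 10
    k = g % 18
    return 22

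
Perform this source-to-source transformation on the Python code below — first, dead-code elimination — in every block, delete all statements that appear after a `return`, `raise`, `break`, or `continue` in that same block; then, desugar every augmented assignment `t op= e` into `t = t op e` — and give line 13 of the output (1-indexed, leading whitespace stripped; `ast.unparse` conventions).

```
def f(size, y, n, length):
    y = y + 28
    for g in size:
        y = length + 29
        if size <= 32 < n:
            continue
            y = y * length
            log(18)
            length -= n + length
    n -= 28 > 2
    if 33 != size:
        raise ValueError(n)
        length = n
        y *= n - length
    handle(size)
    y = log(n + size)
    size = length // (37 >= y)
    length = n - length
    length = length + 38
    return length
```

Transformed code:
def f(size, y, n, length):
    y = y + 28
    for g in size:
        y = length + 29
        if size <= 32 < n:
            continue
    n = n - (28 > 2)
    if 33 != size:
        raise ValueError(n)
    handle(size)
    y = log(n + size)
    size = length // (37 >= y)
    length = n - length
    length = length + 38
    return length

length = n - length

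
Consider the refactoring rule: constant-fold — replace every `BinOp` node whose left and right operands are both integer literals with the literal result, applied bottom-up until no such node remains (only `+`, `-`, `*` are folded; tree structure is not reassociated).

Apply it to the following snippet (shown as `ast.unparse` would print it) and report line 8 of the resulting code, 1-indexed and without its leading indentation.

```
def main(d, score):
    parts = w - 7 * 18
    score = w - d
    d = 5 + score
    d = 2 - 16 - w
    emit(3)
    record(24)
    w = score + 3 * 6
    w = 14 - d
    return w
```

w = score + 18

Transformed code:
def main(d, score):
    parts = w - 126
    score = w - d
    d = 5 + score
    d = -14 - w
    emit(3)
    record(24)
    w = score + 18
    w = 14 - d
    return w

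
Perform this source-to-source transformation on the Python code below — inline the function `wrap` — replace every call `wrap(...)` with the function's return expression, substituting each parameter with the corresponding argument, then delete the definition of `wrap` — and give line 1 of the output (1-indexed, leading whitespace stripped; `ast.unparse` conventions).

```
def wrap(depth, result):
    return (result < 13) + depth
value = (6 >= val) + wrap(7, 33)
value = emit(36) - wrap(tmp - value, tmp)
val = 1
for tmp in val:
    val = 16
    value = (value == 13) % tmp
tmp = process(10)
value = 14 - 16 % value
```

Transformed code:
value = (6 >= val) + ((33 < 13) + 7)
value = emit(36) - ((tmp < 13) + (tmp - value))
val = 1
for tmp in val:
    val = 16
    value = (value == 13) % tmp
tmp = process(10)
value = 14 - 16 % value

value = (6 >= val) + ((33 < 13) + 7)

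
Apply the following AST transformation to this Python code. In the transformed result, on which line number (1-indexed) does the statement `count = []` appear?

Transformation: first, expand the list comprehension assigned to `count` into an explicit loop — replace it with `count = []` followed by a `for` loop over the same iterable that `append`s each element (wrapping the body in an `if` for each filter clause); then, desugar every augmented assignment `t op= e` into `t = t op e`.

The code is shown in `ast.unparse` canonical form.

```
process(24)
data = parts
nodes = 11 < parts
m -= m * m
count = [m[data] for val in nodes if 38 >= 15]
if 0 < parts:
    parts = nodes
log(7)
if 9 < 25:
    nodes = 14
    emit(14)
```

Transformed code:
process(24)
data = parts
nodes = 11 < parts
m = m - m * m
count = []
for val in nodes:
    if 38 >= 15:
        count.append(m[data])
if 0 < parts:
    parts = nodes
log(7)
if 9 < 25:
    nodes = 14
    emit(14)

5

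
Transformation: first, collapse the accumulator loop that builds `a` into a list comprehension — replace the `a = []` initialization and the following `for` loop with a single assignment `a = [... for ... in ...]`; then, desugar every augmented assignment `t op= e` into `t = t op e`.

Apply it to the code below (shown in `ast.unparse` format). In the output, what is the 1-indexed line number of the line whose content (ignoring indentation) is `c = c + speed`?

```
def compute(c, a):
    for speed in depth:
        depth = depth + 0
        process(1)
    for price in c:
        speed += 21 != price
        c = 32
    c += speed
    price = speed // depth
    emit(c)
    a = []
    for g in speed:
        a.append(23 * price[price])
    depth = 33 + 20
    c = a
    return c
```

8

Transformed code:
def compute(c, a):
    for speed in depth:
        depth = depth + 0
        process(1)
    for price in c:
        speed = speed + (21 != price)
        c = 32
    c = c + speed
    price = speed // depth
    emit(c)
    a = [23 * price[price] for g in speed]
    depth = 33 + 20
    c = a
    return c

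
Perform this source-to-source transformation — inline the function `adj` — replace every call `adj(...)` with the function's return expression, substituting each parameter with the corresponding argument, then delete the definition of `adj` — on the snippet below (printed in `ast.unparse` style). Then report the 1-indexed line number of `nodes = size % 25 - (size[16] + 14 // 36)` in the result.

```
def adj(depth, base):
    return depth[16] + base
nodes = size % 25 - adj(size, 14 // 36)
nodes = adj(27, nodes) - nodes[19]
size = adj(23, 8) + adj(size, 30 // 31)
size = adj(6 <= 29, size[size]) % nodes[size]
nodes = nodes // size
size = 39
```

1

Transformed code:
nodes = size % 25 - (size[16] + 14 // 36)
nodes = 27[16] + nodes - nodes[19]
size = 23[16] + 8 + (size[16] + 30 // 31)
size = ((6 <= 29)[16] + size[size]) % nodes[size]
nodes = nodes // size
size = 39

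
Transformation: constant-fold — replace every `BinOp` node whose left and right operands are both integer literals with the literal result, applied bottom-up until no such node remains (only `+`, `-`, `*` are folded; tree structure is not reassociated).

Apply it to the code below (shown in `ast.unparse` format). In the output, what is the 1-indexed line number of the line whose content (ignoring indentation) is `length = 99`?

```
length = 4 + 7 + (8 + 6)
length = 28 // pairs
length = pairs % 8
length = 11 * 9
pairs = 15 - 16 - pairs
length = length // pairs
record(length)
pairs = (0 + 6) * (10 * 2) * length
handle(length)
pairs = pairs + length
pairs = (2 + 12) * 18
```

4

Transformed code:
length = 25
length = 28 // pairs
length = pairs % 8
length = 99
pairs = -1 - pairs
length = length // pairs
record(length)
pairs = 120 * length
handle(length)
pairs = pairs + length
pairs = 252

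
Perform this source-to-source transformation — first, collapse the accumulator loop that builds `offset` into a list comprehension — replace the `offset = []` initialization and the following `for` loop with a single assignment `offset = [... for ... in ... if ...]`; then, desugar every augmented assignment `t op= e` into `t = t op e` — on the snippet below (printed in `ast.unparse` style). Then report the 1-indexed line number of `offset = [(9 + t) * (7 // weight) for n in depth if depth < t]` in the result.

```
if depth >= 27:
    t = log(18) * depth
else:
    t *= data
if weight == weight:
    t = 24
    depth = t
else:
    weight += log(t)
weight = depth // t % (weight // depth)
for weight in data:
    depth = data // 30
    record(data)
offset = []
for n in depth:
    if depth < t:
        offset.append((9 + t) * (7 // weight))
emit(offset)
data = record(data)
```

14

Transformed code:
if depth >= 27:
    t = log(18) * depth
else:
    t = t * data
if weight == weight:
    t = 24
    depth = t
else:
    weight = weight + log(t)
weight = depth // t % (weight // depth)
for weight in data:
    depth = data // 30
    record(data)
offset = [(9 + t) * (7 // weight) for n in depth if depth < t]
emit(offset)
data = record(data)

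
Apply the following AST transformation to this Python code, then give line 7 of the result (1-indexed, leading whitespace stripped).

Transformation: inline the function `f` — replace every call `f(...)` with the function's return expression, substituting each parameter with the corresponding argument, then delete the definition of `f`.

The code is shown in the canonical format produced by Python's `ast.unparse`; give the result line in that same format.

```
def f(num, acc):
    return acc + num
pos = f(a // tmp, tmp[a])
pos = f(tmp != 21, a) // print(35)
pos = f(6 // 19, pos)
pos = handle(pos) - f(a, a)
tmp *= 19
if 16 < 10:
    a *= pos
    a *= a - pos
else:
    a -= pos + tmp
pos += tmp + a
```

Transformed code:
pos = tmp[a] + a // tmp
pos = (a + (tmp != 21)) // print(35)
pos = pos + 6 // 19
pos = handle(pos) - (a + a)
tmp *= 19
if 16 < 10:
    a *= pos
    a *= a - pos
else:
    a -= pos + tmp
pos += tmp + a

a *= pos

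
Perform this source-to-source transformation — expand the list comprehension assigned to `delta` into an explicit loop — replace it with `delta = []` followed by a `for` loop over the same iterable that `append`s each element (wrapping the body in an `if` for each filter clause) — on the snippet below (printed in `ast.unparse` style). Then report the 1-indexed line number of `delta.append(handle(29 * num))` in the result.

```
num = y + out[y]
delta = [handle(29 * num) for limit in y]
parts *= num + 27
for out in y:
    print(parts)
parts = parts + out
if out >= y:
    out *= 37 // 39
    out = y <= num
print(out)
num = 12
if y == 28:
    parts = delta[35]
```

4

Transformed code:
num = y + out[y]
delta = []
for limit in y:
    delta.append(handle(29 * num))
parts *= num + 27
for out in y:
    print(parts)
parts = parts + out
if out >= y:
    out *= 37 // 39
    out = y <= num
print(out)
num = 12
if y == 28:
    parts = delta[35]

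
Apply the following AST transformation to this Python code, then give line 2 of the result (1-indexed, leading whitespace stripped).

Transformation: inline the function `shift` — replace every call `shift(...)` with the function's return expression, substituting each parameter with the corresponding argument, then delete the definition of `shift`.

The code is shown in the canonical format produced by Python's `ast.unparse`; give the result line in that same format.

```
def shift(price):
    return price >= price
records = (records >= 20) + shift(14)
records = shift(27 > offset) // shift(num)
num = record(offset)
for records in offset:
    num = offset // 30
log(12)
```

records = ((27 > offset) >= (27 > offset)) // (num >= num)

Transformed code:
records = (records >= 20) + (14 >= 14)
records = ((27 > offset) >= (27 > offset)) // (num >= num)
num = record(offset)
for records in offset:
    num = offset // 30
log(12)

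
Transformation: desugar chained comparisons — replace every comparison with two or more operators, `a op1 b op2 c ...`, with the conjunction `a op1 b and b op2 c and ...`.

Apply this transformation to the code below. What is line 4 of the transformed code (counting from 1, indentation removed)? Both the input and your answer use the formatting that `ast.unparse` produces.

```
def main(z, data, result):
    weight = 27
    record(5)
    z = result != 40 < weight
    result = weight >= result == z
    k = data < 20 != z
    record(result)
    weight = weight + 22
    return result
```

Transformed code:
def main(z, data, result):
    weight = 27
    record(5)
    z = result != 40 and 40 < weight
    result = weight >= result and result == z
    k = data < 20 and 20 != z
    record(result)
    weight = weight + 22
    return result

z = result != 40 and 40 < weight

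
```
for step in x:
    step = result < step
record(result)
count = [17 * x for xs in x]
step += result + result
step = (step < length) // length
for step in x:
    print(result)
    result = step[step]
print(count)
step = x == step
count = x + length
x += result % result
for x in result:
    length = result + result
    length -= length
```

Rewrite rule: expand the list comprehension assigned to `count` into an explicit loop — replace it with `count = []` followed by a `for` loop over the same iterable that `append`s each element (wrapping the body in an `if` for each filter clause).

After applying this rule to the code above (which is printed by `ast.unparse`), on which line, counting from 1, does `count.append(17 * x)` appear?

6

Transformed code:
for step in x:
    step = result < step
record(result)
count = []
for xs in x:
    count.append(17 * x)
step += result + result
step = (step < length) // length
for step in x:
    print(result)
    result = step[step]
print(count)
step = x == step
count = x + length
x += result % result
for x in result:
    length = result + result
    length -= length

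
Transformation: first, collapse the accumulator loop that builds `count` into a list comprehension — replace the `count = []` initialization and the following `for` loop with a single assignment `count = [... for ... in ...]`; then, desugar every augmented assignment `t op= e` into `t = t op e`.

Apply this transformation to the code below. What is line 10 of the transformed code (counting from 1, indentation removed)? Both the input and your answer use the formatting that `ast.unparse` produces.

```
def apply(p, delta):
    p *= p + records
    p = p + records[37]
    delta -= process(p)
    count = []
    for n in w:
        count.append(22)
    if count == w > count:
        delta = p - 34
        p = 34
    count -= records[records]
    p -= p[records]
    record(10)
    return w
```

Transformed code:
def apply(p, delta):
    p = p * (p + records)
    p = p + records[37]
    delta = delta - process(p)
    count = [22 for n in w]
    if count == w > count:
        delta = p - 34
        p = 34
    count = count - records[records]
    p = p - p[records]
    record(10)
    return w

p = p - p[records]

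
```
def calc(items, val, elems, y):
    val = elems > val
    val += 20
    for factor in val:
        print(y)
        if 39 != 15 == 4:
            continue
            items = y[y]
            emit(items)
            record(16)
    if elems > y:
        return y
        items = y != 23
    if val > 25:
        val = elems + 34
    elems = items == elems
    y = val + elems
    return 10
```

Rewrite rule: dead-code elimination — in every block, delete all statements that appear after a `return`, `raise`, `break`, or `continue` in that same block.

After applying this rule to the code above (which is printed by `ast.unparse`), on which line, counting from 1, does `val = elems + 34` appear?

11

Transformed code:
def calc(items, val, elems, y):
    val = elems > val
    val += 20
    for factor in val:
        print(y)
        if 39 != 15 == 4:
            continue
    if elems > y:
        return y
    if val > 25:
        val = elems + 34
    elems = items == elems
    y = val + elems
    return 10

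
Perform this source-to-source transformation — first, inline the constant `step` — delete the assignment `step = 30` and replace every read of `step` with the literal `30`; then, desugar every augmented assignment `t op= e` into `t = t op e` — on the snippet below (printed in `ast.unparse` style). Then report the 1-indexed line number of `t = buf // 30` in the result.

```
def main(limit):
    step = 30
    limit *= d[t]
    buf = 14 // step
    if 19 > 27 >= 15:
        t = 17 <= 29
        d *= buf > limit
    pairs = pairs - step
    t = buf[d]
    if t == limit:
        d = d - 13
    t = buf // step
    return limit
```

11

Transformed code:
def main(limit):
    limit = limit * d[t]
    buf = 14 // 30
    if 19 > 27 >= 15:
        t = 17 <= 29
        d = d * (buf > limit)
    pairs = pairs - 30
    t = buf[d]
    if t == limit:
        d = d - 13
    t = buf // 30
    return limit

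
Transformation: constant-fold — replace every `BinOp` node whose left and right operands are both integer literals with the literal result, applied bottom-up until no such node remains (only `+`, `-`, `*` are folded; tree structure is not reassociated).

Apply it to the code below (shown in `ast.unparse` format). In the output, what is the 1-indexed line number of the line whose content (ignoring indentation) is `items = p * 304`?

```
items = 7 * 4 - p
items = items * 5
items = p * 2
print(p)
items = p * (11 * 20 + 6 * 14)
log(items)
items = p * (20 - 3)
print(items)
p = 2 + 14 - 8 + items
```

5

Transformed code:
items = 28 - p
items = items * 5
items = p * 2
print(p)
items = p * 304
log(items)
items = p * 17
print(items)
p = 8 + items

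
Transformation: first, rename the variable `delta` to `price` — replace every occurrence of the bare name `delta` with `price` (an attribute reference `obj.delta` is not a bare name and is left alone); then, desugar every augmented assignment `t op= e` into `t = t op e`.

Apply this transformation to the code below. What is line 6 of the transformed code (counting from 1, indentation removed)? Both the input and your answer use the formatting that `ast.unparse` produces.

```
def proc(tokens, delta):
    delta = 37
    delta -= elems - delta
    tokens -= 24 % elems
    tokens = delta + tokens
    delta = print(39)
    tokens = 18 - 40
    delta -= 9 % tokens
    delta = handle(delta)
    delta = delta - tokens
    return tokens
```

Transformed code:
def proc(tokens, price):
    price = 37
    price = price - (elems - price)
    tokens = tokens - 24 % elems
    tokens = price + tokens
    price = print(39)
    tokens = 18 - 40
    price = price - 9 % tokens
    price = handle(price)
    price = price - tokens
    return tokens

price = print(39)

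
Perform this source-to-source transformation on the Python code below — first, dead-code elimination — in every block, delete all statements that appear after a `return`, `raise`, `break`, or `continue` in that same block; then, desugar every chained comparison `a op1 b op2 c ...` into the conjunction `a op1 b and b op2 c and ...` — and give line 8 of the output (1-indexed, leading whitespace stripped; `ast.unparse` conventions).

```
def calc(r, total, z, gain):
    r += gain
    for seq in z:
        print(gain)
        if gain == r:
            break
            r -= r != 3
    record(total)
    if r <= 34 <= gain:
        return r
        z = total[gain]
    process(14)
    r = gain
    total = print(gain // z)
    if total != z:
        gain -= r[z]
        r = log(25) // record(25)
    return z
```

Transformed code:
def calc(r, total, z, gain):
    r += gain
    for seq in z:
        print(gain)
        if gain == r:
            break
    record(total)
    if r <= 34 and 34 <= gain:
        return r
    process(14)
    r = gain
    total = print(gain // z)
    if total != z:
        gain -= r[z]
        r = log(25) // record(25)
    return z

if r <= 34 and 34 <= gain:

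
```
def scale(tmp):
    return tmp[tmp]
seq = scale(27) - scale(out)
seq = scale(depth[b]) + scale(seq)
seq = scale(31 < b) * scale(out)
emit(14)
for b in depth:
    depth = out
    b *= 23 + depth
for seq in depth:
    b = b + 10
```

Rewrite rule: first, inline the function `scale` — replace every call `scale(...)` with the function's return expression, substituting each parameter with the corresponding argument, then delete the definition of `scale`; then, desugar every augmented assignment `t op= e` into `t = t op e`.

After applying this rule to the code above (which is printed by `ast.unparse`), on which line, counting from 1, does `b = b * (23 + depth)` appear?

Transformed code:
seq = 27[27] - out[out]
seq = depth[b][depth[b]] + seq[seq]
seq = (31 < b)[31 < b] * out[out]
emit(14)
for b in depth:
    depth = out
    b = b * (23 + depth)
for seq in depth:
    b = b + 10

7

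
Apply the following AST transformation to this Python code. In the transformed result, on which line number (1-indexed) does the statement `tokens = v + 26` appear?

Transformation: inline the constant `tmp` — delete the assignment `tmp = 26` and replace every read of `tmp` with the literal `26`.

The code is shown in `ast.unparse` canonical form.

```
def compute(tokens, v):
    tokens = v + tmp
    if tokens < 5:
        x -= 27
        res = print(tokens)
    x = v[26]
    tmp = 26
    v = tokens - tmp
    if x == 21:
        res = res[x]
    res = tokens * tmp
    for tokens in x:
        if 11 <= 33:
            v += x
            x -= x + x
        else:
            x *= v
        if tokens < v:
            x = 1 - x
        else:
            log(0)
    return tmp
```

2

Transformed code:
def compute(tokens, v):
    tokens = v + 26
    if tokens < 5:
        x -= 27
        res = print(tokens)
    x = v[26]
    v = tokens - 26
    if x == 21:
        res = res[x]
    res = tokens * 26
    for tokens in x:
        if 11 <= 33:
            v += x
            x -= x + x
        else:
            x *= v
        if tokens < v:
            x = 1 - x
        else:
            log(0)
    return 26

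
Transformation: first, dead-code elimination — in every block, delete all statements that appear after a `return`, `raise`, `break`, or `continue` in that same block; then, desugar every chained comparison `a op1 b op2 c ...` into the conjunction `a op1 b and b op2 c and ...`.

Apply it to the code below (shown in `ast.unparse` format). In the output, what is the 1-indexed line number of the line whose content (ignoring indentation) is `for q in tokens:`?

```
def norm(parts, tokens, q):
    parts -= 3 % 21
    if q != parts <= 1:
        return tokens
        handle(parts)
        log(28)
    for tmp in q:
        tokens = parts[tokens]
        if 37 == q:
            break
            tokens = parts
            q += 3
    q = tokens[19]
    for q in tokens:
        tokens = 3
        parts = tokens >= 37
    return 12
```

Transformed code:
def norm(parts, tokens, q):
    parts -= 3 % 21
    if q != parts and parts <= 1:
        return tokens
    for tmp in q:
        tokens = parts[tokens]
        if 37 == q:
            break
    q = tokens[19]
    for q in tokens:
        tokens = 3
        parts = tokens >= 37
    return 12

10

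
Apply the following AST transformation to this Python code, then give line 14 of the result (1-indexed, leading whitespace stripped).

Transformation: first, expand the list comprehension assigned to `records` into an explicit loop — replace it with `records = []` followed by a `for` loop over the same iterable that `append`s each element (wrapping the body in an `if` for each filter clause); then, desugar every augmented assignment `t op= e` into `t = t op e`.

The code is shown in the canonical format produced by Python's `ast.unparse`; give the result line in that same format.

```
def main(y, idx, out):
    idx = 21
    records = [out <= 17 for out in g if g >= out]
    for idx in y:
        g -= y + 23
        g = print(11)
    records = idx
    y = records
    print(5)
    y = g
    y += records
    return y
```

Transformed code:
def main(y, idx, out):
    idx = 21
    records = []
    for out in g:
        if g >= out:
            records.append(out <= 17)
    for idx in y:
        g = g - (y + 23)
        g = print(11)
    records = idx
    y = records
    print(5)
    y = g
    y = y + records
    return y

y = y + records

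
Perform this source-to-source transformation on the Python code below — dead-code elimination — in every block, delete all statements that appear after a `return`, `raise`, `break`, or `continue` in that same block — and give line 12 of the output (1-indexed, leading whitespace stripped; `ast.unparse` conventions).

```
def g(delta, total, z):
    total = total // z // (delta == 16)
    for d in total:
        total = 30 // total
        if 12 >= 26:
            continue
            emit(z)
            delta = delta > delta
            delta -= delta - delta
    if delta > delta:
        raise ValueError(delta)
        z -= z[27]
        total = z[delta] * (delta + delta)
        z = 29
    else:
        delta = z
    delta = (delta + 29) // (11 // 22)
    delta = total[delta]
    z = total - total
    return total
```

Transformed code:
def g(delta, total, z):
    total = total // z // (delta == 16)
    for d in total:
        total = 30 // total
        if 12 >= 26:
            continue
    if delta > delta:
        raise ValueError(delta)
    else:
        delta = z
    delta = (delta + 29) // (11 // 22)
    delta = total[delta]
    z = total - total
    return total

delta = total[delta]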